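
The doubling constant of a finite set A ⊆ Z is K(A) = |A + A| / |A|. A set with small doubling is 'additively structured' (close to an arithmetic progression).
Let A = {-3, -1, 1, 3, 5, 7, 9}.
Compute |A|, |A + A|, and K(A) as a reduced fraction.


|A| = 7.
Compute A + A by enumerating all 49 pairs.
A + A = {-6, -4, -2, 0, 2, 4, 6, 8, 10, 12, 14, 16, 18}, so |A + A| = 13.
K = |A + A| / |A| = 13/7 (already in lowest terms) ≈ 1.8571.
Reference: AP of size 7 gives K = 13/7 ≈ 1.8571; a fully generic set of size 7 gives K ≈ 4.0000.

|A| = 7, |A + A| = 13, K = 13/7.


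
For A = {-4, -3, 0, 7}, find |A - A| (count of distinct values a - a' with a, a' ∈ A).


A - A = {a - a' : a, a' ∈ A}; |A| = 4.
Bounds: 2|A|-1 ≤ |A - A| ≤ |A|² - |A| + 1, i.e. 7 ≤ |A - A| ≤ 13.
Note: 0 ∈ A - A always (from a - a). The set is symmetric: if d ∈ A - A then -d ∈ A - A.
Enumerate nonzero differences d = a - a' with a > a' (then include -d):
Positive differences: {1, 3, 4, 7, 10, 11}
Full difference set: {0} ∪ (positive diffs) ∪ (negative diffs).
|A - A| = 1 + 2·6 = 13 (matches direct enumeration: 13).

|A - A| = 13


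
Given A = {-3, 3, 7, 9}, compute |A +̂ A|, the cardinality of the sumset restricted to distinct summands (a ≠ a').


Restricted sumset: A +̂ A = {a + a' : a ∈ A, a' ∈ A, a ≠ a'}.
Equivalently, take A + A and drop any sum 2a that is achievable ONLY as a + a for a ∈ A (i.e. sums representable only with equal summands).
Enumerate pairs (a, a') with a < a' (symmetric, so each unordered pair gives one sum; this covers all a ≠ a'):
  -3 + 3 = 0
  -3 + 7 = 4
  -3 + 9 = 6
  3 + 7 = 10
  3 + 9 = 12
  7 + 9 = 16
Collected distinct sums: {0, 4, 6, 10, 12, 16}
|A +̂ A| = 6
(Reference bound: |A +̂ A| ≥ 2|A| - 3 for |A| ≥ 2, with |A| = 4 giving ≥ 5.)

|A +̂ A| = 6


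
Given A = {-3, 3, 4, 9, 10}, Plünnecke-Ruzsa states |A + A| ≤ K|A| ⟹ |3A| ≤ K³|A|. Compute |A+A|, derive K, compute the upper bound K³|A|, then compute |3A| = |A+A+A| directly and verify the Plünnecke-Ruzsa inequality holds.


|A| = 5.
Step 1: Compute A + A by enumerating all 25 pairs.
A + A = {-6, 0, 1, 6, 7, 8, 12, 13, 14, 18, 19, 20}, so |A + A| = 12.
Step 2: Doubling constant K = |A + A|/|A| = 12/5 = 12/5 ≈ 2.4000.
Step 3: Plünnecke-Ruzsa gives |3A| ≤ K³·|A| = (2.4000)³ · 5 ≈ 69.1200.
Step 4: Compute 3A = A + A + A directly by enumerating all triples (a,b,c) ∈ A³; |3A| = 22.
Step 5: Check 22 ≤ 69.1200? Yes ✓.

K = 12/5, Plünnecke-Ruzsa bound K³|A| ≈ 69.1200, |3A| = 22, inequality holds.


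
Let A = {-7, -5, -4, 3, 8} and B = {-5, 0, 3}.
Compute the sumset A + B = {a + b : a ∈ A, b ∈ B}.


A + B = {a + b : a ∈ A, b ∈ B}.
Enumerate all |A|·|B| = 5·3 = 15 pairs (a, b) and collect distinct sums.
a = -7: -7+-5=-12, -7+0=-7, -7+3=-4
a = -5: -5+-5=-10, -5+0=-5, -5+3=-2
a = -4: -4+-5=-9, -4+0=-4, -4+3=-1
a = 3: 3+-5=-2, 3+0=3, 3+3=6
a = 8: 8+-5=3, 8+0=8, 8+3=11
Collecting distinct sums: A + B = {-12, -10, -9, -7, -5, -4, -2, -1, 3, 6, 8, 11}
|A + B| = 12

A + B = {-12, -10, -9, -7, -5, -4, -2, -1, 3, 6, 8, 11}


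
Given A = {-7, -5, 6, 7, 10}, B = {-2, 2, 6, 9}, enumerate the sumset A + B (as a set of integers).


A + B = {a + b : a ∈ A, b ∈ B}.
Enumerate all |A|·|B| = 5·4 = 20 pairs (a, b) and collect distinct sums.
a = -7: -7+-2=-9, -7+2=-5, -7+6=-1, -7+9=2
a = -5: -5+-2=-7, -5+2=-3, -5+6=1, -5+9=4
a = 6: 6+-2=4, 6+2=8, 6+6=12, 6+9=15
a = 7: 7+-2=5, 7+2=9, 7+6=13, 7+9=16
a = 10: 10+-2=8, 10+2=12, 10+6=16, 10+9=19
Collecting distinct sums: A + B = {-9, -7, -5, -3, -1, 1, 2, 4, 5, 8, 9, 12, 13, 15, 16, 19}
|A + B| = 16

A + B = {-9, -7, -5, -3, -1, 1, 2, 4, 5, 8, 9, 12, 13, 15, 16, 19}


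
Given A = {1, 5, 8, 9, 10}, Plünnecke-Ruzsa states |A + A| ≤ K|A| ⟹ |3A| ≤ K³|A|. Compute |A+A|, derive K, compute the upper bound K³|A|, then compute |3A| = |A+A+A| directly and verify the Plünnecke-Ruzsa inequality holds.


|A| = 5.
Step 1: Compute A + A by enumerating all 25 pairs.
A + A = {2, 6, 9, 10, 11, 13, 14, 15, 16, 17, 18, 19, 20}, so |A + A| = 13.
Step 2: Doubling constant K = |A + A|/|A| = 13/5 = 13/5 ≈ 2.6000.
Step 3: Plünnecke-Ruzsa gives |3A| ≤ K³·|A| = (2.6000)³ · 5 ≈ 87.8800.
Step 4: Compute 3A = A + A + A directly by enumerating all triples (a,b,c) ∈ A³; |3A| = 22.
Step 5: Check 22 ≤ 87.8800? Yes ✓.

K = 13/5, Plünnecke-Ruzsa bound K³|A| ≈ 87.8800, |3A| = 22, inequality holds.


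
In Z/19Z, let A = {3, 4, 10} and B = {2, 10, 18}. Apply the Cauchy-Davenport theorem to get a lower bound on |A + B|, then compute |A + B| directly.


Cauchy-Davenport: |A + B| ≥ min(p, |A| + |B| - 1) for A, B nonempty in Z/pZ.
|A| = 3, |B| = 3, p = 19.
CD lower bound = min(19, 3 + 3 - 1) = min(19, 5) = 5.
Compute A + B mod 19 directly:
a = 3: 3+2=5, 3+10=13, 3+18=2
a = 4: 4+2=6, 4+10=14, 4+18=3
a = 10: 10+2=12, 10+10=1, 10+18=9
A + B = {1, 2, 3, 5, 6, 9, 12, 13, 14}, so |A + B| = 9.
Verify: 9 ≥ 5? Yes ✓.

CD lower bound = 5, actual |A + B| = 9.


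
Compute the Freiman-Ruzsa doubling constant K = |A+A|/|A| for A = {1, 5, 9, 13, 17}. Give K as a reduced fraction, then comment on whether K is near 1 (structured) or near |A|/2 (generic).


|A| = 5.
Compute A + A by enumerating all 25 pairs.
A + A = {2, 6, 10, 14, 18, 22, 26, 30, 34}, so |A + A| = 9.
K = |A + A| / |A| = 9/5 (already in lowest terms) ≈ 1.8000.
Reference: AP of size 5 gives K = 9/5 ≈ 1.8000; a fully generic set of size 5 gives K ≈ 3.0000.

|A| = 5, |A + A| = 9, K = 9/5.


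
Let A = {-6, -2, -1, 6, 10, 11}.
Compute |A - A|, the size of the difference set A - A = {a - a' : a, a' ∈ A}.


A - A = {a - a' : a, a' ∈ A}; |A| = 6.
Bounds: 2|A|-1 ≤ |A - A| ≤ |A|² - |A| + 1, i.e. 11 ≤ |A - A| ≤ 31.
Note: 0 ∈ A - A always (from a - a). The set is symmetric: if d ∈ A - A then -d ∈ A - A.
Enumerate nonzero differences d = a - a' with a > a' (then include -d):
Positive differences: {1, 4, 5, 7, 8, 11, 12, 13, 16, 17}
Full difference set: {0} ∪ (positive diffs) ∪ (negative diffs).
|A - A| = 1 + 2·10 = 21 (matches direct enumeration: 21).

|A - A| = 21


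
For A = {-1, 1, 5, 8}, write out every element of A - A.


A - A = {a - a' : a, a' ∈ A}.
Compute a - a' for each ordered pair (a, a'):
a = -1: -1--1=0, -1-1=-2, -1-5=-6, -1-8=-9
a = 1: 1--1=2, 1-1=0, 1-5=-4, 1-8=-7
a = 5: 5--1=6, 5-1=4, 5-5=0, 5-8=-3
a = 8: 8--1=9, 8-1=7, 8-5=3, 8-8=0
Collecting distinct values (and noting 0 appears from a-a):
A - A = {-9, -7, -6, -4, -3, -2, 0, 2, 3, 4, 6, 7, 9}
|A - A| = 13

A - A = {-9, -7, -6, -4, -3, -2, 0, 2, 3, 4, 6, 7, 9}


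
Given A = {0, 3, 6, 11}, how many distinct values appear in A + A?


A + A = {a + a' : a, a' ∈ A}; |A| = 4.
General bounds: 2|A| - 1 ≤ |A + A| ≤ |A|(|A|+1)/2, i.e. 7 ≤ |A + A| ≤ 10.
Lower bound 2|A|-1 is attained iff A is an arithmetic progression.
Enumerate sums a + a' for a ≤ a' (symmetric, so this suffices):
a = 0: 0+0=0, 0+3=3, 0+6=6, 0+11=11
a = 3: 3+3=6, 3+6=9, 3+11=14
a = 6: 6+6=12, 6+11=17
a = 11: 11+11=22
Distinct sums: {0, 3, 6, 9, 11, 12, 14, 17, 22}
|A + A| = 9

|A + A| = 9


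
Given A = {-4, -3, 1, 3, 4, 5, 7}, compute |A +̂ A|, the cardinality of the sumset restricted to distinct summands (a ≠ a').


Restricted sumset: A +̂ A = {a + a' : a ∈ A, a' ∈ A, a ≠ a'}.
Equivalently, take A + A and drop any sum 2a that is achievable ONLY as a + a for a ∈ A (i.e. sums representable only with equal summands).
Enumerate pairs (a, a') with a < a' (symmetric, so each unordered pair gives one sum; this covers all a ≠ a'):
  -4 + -3 = -7
  -4 + 1 = -3
  -4 + 3 = -1
  -4 + 4 = 0
  -4 + 5 = 1
  -4 + 7 = 3
  -3 + 1 = -2
  -3 + 3 = 0
  -3 + 4 = 1
  -3 + 5 = 2
  -3 + 7 = 4
  1 + 3 = 4
  1 + 4 = 5
  1 + 5 = 6
  1 + 7 = 8
  3 + 4 = 7
  3 + 5 = 8
  3 + 7 = 10
  4 + 5 = 9
  4 + 7 = 11
  5 + 7 = 12
Collected distinct sums: {-7, -3, -2, -1, 0, 1, 2, 3, 4, 5, 6, 7, 8, 9, 10, 11, 12}
|A +̂ A| = 17
(Reference bound: |A +̂ A| ≥ 2|A| - 3 for |A| ≥ 2, with |A| = 7 giving ≥ 11.)

|A +̂ A| = 17


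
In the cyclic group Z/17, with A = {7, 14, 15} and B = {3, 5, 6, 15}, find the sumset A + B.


Work in Z/17Z: reduce every sum a + b modulo 17.
Enumerate all 12 pairs:
a = 7: 7+3=10, 7+5=12, 7+6=13, 7+15=5
a = 14: 14+3=0, 14+5=2, 14+6=3, 14+15=12
a = 15: 15+3=1, 15+5=3, 15+6=4, 15+15=13
Distinct residues collected: {0, 1, 2, 3, 4, 5, 10, 12, 13}
|A + B| = 9 (out of 17 total residues).

A + B = {0, 1, 2, 3, 4, 5, 10, 12, 13}


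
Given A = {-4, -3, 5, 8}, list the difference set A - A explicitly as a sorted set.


A - A = {a - a' : a, a' ∈ A}.
Compute a - a' for each ordered pair (a, a'):
a = -4: -4--4=0, -4--3=-1, -4-5=-9, -4-8=-12
a = -3: -3--4=1, -3--3=0, -3-5=-8, -3-8=-11
a = 5: 5--4=9, 5--3=8, 5-5=0, 5-8=-3
a = 8: 8--4=12, 8--3=11, 8-5=3, 8-8=0
Collecting distinct values (and noting 0 appears from a-a):
A - A = {-12, -11, -9, -8, -3, -1, 0, 1, 3, 8, 9, 11, 12}
|A - A| = 13

A - A = {-12, -11, -9, -8, -3, -1, 0, 1, 3, 8, 9, 11, 12}


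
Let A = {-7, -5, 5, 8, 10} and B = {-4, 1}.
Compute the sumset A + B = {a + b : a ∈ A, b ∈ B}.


A + B = {a + b : a ∈ A, b ∈ B}.
Enumerate all |A|·|B| = 5·2 = 10 pairs (a, b) and collect distinct sums.
a = -7: -7+-4=-11, -7+1=-6
a = -5: -5+-4=-9, -5+1=-4
a = 5: 5+-4=1, 5+1=6
a = 8: 8+-4=4, 8+1=9
a = 10: 10+-4=6, 10+1=11
Collecting distinct sums: A + B = {-11, -9, -6, -4, 1, 4, 6, 9, 11}
|A + B| = 9

A + B = {-11, -9, -6, -4, 1, 4, 6, 9, 11}


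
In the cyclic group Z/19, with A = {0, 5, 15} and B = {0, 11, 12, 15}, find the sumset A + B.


Work in Z/19Z: reduce every sum a + b modulo 19.
Enumerate all 12 pairs:
a = 0: 0+0=0, 0+11=11, 0+12=12, 0+15=15
a = 5: 5+0=5, 5+11=16, 5+12=17, 5+15=1
a = 15: 15+0=15, 15+11=7, 15+12=8, 15+15=11
Distinct residues collected: {0, 1, 5, 7, 8, 11, 12, 15, 16, 17}
|A + B| = 10 (out of 19 total residues).

A + B = {0, 1, 5, 7, 8, 11, 12, 15, 16, 17}


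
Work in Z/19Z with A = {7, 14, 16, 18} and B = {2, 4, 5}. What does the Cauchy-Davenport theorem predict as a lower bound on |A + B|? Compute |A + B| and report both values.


Cauchy-Davenport: |A + B| ≥ min(p, |A| + |B| - 1) for A, B nonempty in Z/pZ.
|A| = 4, |B| = 3, p = 19.
CD lower bound = min(19, 4 + 3 - 1) = min(19, 6) = 6.
Compute A + B mod 19 directly:
a = 7: 7+2=9, 7+4=11, 7+5=12
a = 14: 14+2=16, 14+4=18, 14+5=0
a = 16: 16+2=18, 16+4=1, 16+5=2
a = 18: 18+2=1, 18+4=3, 18+5=4
A + B = {0, 1, 2, 3, 4, 9, 11, 12, 16, 18}, so |A + B| = 10.
Verify: 10 ≥ 6? Yes ✓.

CD lower bound = 6, actual |A + B| = 10.


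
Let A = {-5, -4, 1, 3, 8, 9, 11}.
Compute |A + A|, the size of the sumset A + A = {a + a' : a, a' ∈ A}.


A + A = {a + a' : a, a' ∈ A}; |A| = 7.
General bounds: 2|A| - 1 ≤ |A + A| ≤ |A|(|A|+1)/2, i.e. 13 ≤ |A + A| ≤ 28.
Lower bound 2|A|-1 is attained iff A is an arithmetic progression.
Enumerate sums a + a' for a ≤ a' (symmetric, so this suffices):
a = -5: -5+-5=-10, -5+-4=-9, -5+1=-4, -5+3=-2, -5+8=3, -5+9=4, -5+11=6
a = -4: -4+-4=-8, -4+1=-3, -4+3=-1, -4+8=4, -4+9=5, -4+11=7
a = 1: 1+1=2, 1+3=4, 1+8=9, 1+9=10, 1+11=12
a = 3: 3+3=6, 3+8=11, 3+9=12, 3+11=14
a = 8: 8+8=16, 8+9=17, 8+11=19
a = 9: 9+9=18, 9+11=20
a = 11: 11+11=22
Distinct sums: {-10, -9, -8, -4, -3, -2, -1, 2, 3, 4, 5, 6, 7, 9, 10, 11, 12, 14, 16, 17, 18, 19, 20, 22}
|A + A| = 24

|A + A| = 24


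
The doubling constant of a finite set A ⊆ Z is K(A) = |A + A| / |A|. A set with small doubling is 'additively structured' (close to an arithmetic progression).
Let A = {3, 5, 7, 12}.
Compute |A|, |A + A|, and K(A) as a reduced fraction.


|A| = 4.
Compute A + A by enumerating all 16 pairs.
A + A = {6, 8, 10, 12, 14, 15, 17, 19, 24}, so |A + A| = 9.
K = |A + A| / |A| = 9/4 (already in lowest terms) ≈ 2.2500.
Reference: AP of size 4 gives K = 7/4 ≈ 1.7500; a fully generic set of size 4 gives K ≈ 2.5000.

|A| = 4, |A + A| = 9, K = 9/4.


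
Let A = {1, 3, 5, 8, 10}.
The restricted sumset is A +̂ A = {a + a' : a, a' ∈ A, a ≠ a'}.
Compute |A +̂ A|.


Restricted sumset: A +̂ A = {a + a' : a ∈ A, a' ∈ A, a ≠ a'}.
Equivalently, take A + A and drop any sum 2a that is achievable ONLY as a + a for a ∈ A (i.e. sums representable only with equal summands).
Enumerate pairs (a, a') with a < a' (symmetric, so each unordered pair gives one sum; this covers all a ≠ a'):
  1 + 3 = 4
  1 + 5 = 6
  1 + 8 = 9
  1 + 10 = 11
  3 + 5 = 8
  3 + 8 = 11
  3 + 10 = 13
  5 + 8 = 13
  5 + 10 = 15
  8 + 10 = 18
Collected distinct sums: {4, 6, 8, 9, 11, 13, 15, 18}
|A +̂ A| = 8
(Reference bound: |A +̂ A| ≥ 2|A| - 3 for |A| ≥ 2, with |A| = 5 giving ≥ 7.)

|A +̂ A| = 8


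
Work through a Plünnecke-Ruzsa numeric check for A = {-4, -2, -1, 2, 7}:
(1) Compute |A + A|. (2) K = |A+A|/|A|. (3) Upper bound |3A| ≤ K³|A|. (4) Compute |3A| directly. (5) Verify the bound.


|A| = 5.
Step 1: Compute A + A by enumerating all 25 pairs.
A + A = {-8, -6, -5, -4, -3, -2, 0, 1, 3, 4, 5, 6, 9, 14}, so |A + A| = 14.
Step 2: Doubling constant K = |A + A|/|A| = 14/5 = 14/5 ≈ 2.8000.
Step 3: Plünnecke-Ruzsa gives |3A| ≤ K³·|A| = (2.8000)³ · 5 ≈ 109.7600.
Step 4: Compute 3A = A + A + A directly by enumerating all triples (a,b,c) ∈ A³; |3A| = 26.
Step 5: Check 26 ≤ 109.7600? Yes ✓.

K = 14/5, Plünnecke-Ruzsa bound K³|A| ≈ 109.7600, |3A| = 26, inequality holds.


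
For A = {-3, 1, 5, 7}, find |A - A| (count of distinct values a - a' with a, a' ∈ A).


A - A = {a - a' : a, a' ∈ A}; |A| = 4.
Bounds: 2|A|-1 ≤ |A - A| ≤ |A|² - |A| + 1, i.e. 7 ≤ |A - A| ≤ 13.
Note: 0 ∈ A - A always (from a - a). The set is symmetric: if d ∈ A - A then -d ∈ A - A.
Enumerate nonzero differences d = a - a' with a > a' (then include -d):
Positive differences: {2, 4, 6, 8, 10}
Full difference set: {0} ∪ (positive diffs) ∪ (negative diffs).
|A - A| = 1 + 2·5 = 11 (matches direct enumeration: 11).

|A - A| = 11


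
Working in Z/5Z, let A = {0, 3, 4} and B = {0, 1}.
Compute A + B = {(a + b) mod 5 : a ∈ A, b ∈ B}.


Work in Z/5Z: reduce every sum a + b modulo 5.
Enumerate all 6 pairs:
a = 0: 0+0=0, 0+1=1
a = 3: 3+0=3, 3+1=4
a = 4: 4+0=4, 4+1=0
Distinct residues collected: {0, 1, 3, 4}
|A + B| = 4 (out of 5 total residues).

A + B = {0, 1, 3, 4}


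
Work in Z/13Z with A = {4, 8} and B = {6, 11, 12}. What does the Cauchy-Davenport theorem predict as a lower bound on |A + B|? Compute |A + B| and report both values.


Cauchy-Davenport: |A + B| ≥ min(p, |A| + |B| - 1) for A, B nonempty in Z/pZ.
|A| = 2, |B| = 3, p = 13.
CD lower bound = min(13, 2 + 3 - 1) = min(13, 4) = 4.
Compute A + B mod 13 directly:
a = 4: 4+6=10, 4+11=2, 4+12=3
a = 8: 8+6=1, 8+11=6, 8+12=7
A + B = {1, 2, 3, 6, 7, 10}, so |A + B| = 6.
Verify: 6 ≥ 4? Yes ✓.

CD lower bound = 4, actual |A + B| = 6.


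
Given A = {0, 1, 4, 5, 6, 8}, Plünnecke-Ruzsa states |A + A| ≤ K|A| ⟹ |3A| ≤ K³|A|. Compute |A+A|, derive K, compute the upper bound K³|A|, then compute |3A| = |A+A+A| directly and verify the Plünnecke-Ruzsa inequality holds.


|A| = 6.
Step 1: Compute A + A by enumerating all 36 pairs.
A + A = {0, 1, 2, 4, 5, 6, 7, 8, 9, 10, 11, 12, 13, 14, 16}, so |A + A| = 15.
Step 2: Doubling constant K = |A + A|/|A| = 15/6 = 15/6 ≈ 2.5000.
Step 3: Plünnecke-Ruzsa gives |3A| ≤ K³·|A| = (2.5000)³ · 6 ≈ 93.7500.
Step 4: Compute 3A = A + A + A directly by enumerating all triples (a,b,c) ∈ A³; |3A| = 24.
Step 5: Check 24 ≤ 93.7500? Yes ✓.

K = 15/6, Plünnecke-Ruzsa bound K³|A| ≈ 93.7500, |3A| = 24, inequality holds.


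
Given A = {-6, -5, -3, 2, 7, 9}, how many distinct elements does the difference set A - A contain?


A - A = {a - a' : a, a' ∈ A}; |A| = 6.
Bounds: 2|A|-1 ≤ |A - A| ≤ |A|² - |A| + 1, i.e. 11 ≤ |A - A| ≤ 31.
Note: 0 ∈ A - A always (from a - a). The set is symmetric: if d ∈ A - A then -d ∈ A - A.
Enumerate nonzero differences d = a - a' with a > a' (then include -d):
Positive differences: {1, 2, 3, 5, 7, 8, 10, 12, 13, 14, 15}
Full difference set: {0} ∪ (positive diffs) ∪ (negative diffs).
|A - A| = 1 + 2·11 = 23 (matches direct enumeration: 23).

|A - A| = 23


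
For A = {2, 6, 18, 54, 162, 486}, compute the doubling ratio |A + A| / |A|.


|A| = 6.
Compute A + A by enumerating all 36 pairs.
A + A = {4, 8, 12, 20, 24, 36, 56, 60, 72, 108, 164, 168, 180, 216, 324, 488, 492, 504, 540, 648, 972}, so |A + A| = 21.
K = |A + A| / |A| = 21/6 = 7/2 ≈ 3.5000.
Reference: AP of size 6 gives K = 11/6 ≈ 1.8333; a fully generic set of size 6 gives K ≈ 3.5000.

|A| = 6, |A + A| = 21, K = 21/6 = 7/2.


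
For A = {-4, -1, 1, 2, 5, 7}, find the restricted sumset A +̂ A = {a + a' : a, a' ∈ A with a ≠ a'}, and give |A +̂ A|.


Restricted sumset: A +̂ A = {a + a' : a ∈ A, a' ∈ A, a ≠ a'}.
Equivalently, take A + A and drop any sum 2a that is achievable ONLY as a + a for a ∈ A (i.e. sums representable only with equal summands).
Enumerate pairs (a, a') with a < a' (symmetric, so each unordered pair gives one sum; this covers all a ≠ a'):
  -4 + -1 = -5
  -4 + 1 = -3
  -4 + 2 = -2
  -4 + 5 = 1
  -4 + 7 = 3
  -1 + 1 = 0
  -1 + 2 = 1
  -1 + 5 = 4
  -1 + 7 = 6
  1 + 2 = 3
  1 + 5 = 6
  1 + 7 = 8
  2 + 5 = 7
  2 + 7 = 9
  5 + 7 = 12
Collected distinct sums: {-5, -3, -2, 0, 1, 3, 4, 6, 7, 8, 9, 12}
|A +̂ A| = 12
(Reference bound: |A +̂ A| ≥ 2|A| - 3 for |A| ≥ 2, with |A| = 6 giving ≥ 9.)

|A +̂ A| = 12


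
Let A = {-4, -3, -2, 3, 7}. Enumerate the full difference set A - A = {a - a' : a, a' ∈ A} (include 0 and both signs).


A - A = {a - a' : a, a' ∈ A}.
Compute a - a' for each ordered pair (a, a'):
a = -4: -4--4=0, -4--3=-1, -4--2=-2, -4-3=-7, -4-7=-11
a = -3: -3--4=1, -3--3=0, -3--2=-1, -3-3=-6, -3-7=-10
a = -2: -2--4=2, -2--3=1, -2--2=0, -2-3=-5, -2-7=-9
a = 3: 3--4=7, 3--3=6, 3--2=5, 3-3=0, 3-7=-4
a = 7: 7--4=11, 7--3=10, 7--2=9, 7-3=4, 7-7=0
Collecting distinct values (and noting 0 appears from a-a):
A - A = {-11, -10, -9, -7, -6, -5, -4, -2, -1, 0, 1, 2, 4, 5, 6, 7, 9, 10, 11}
|A - A| = 19

A - A = {-11, -10, -9, -7, -6, -5, -4, -2, -1, 0, 1, 2, 4, 5, 6, 7, 9, 10, 11}


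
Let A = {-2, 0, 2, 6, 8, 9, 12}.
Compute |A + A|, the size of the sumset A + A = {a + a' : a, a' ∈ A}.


A + A = {a + a' : a, a' ∈ A}; |A| = 7.
General bounds: 2|A| - 1 ≤ |A + A| ≤ |A|(|A|+1)/2, i.e. 13 ≤ |A + A| ≤ 28.
Lower bound 2|A|-1 is attained iff A is an arithmetic progression.
Enumerate sums a + a' for a ≤ a' (symmetric, so this suffices):
a = -2: -2+-2=-4, -2+0=-2, -2+2=0, -2+6=4, -2+8=6, -2+9=7, -2+12=10
a = 0: 0+0=0, 0+2=2, 0+6=6, 0+8=8, 0+9=9, 0+12=12
a = 2: 2+2=4, 2+6=8, 2+8=10, 2+9=11, 2+12=14
a = 6: 6+6=12, 6+8=14, 6+9=15, 6+12=18
a = 8: 8+8=16, 8+9=17, 8+12=20
a = 9: 9+9=18, 9+12=21
a = 12: 12+12=24
Distinct sums: {-4, -2, 0, 2, 4, 6, 7, 8, 9, 10, 11, 12, 14, 15, 16, 17, 18, 20, 21, 24}
|A + A| = 20

|A + A| = 20


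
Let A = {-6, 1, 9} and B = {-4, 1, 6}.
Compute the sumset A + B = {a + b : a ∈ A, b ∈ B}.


A + B = {a + b : a ∈ A, b ∈ B}.
Enumerate all |A|·|B| = 3·3 = 9 pairs (a, b) and collect distinct sums.
a = -6: -6+-4=-10, -6+1=-5, -6+6=0
a = 1: 1+-4=-3, 1+1=2, 1+6=7
a = 9: 9+-4=5, 9+1=10, 9+6=15
Collecting distinct sums: A + B = {-10, -5, -3, 0, 2, 5, 7, 10, 15}
|A + B| = 9

A + B = {-10, -5, -3, 0, 2, 5, 7, 10, 15}


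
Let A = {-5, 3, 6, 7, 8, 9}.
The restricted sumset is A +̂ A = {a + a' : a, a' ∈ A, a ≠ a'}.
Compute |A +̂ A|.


Restricted sumset: A +̂ A = {a + a' : a ∈ A, a' ∈ A, a ≠ a'}.
Equivalently, take A + A and drop any sum 2a that is achievable ONLY as a + a for a ∈ A (i.e. sums representable only with equal summands).
Enumerate pairs (a, a') with a < a' (symmetric, so each unordered pair gives one sum; this covers all a ≠ a'):
  -5 + 3 = -2
  -5 + 6 = 1
  -5 + 7 = 2
  -5 + 8 = 3
  -5 + 9 = 4
  3 + 6 = 9
  3 + 7 = 10
  3 + 8 = 11
  3 + 9 = 12
  6 + 7 = 13
  6 + 8 = 14
  6 + 9 = 15
  7 + 8 = 15
  7 + 9 = 16
  8 + 9 = 17
Collected distinct sums: {-2, 1, 2, 3, 4, 9, 10, 11, 12, 13, 14, 15, 16, 17}
|A +̂ A| = 14
(Reference bound: |A +̂ A| ≥ 2|A| - 3 for |A| ≥ 2, with |A| = 6 giving ≥ 9.)

|A +̂ A| = 14


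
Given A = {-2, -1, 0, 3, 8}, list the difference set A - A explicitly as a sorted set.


A - A = {a - a' : a, a' ∈ A}.
Compute a - a' for each ordered pair (a, a'):
a = -2: -2--2=0, -2--1=-1, -2-0=-2, -2-3=-5, -2-8=-10
a = -1: -1--2=1, -1--1=0, -1-0=-1, -1-3=-4, -1-8=-9
a = 0: 0--2=2, 0--1=1, 0-0=0, 0-3=-3, 0-8=-8
a = 3: 3--2=5, 3--1=4, 3-0=3, 3-3=0, 3-8=-5
a = 8: 8--2=10, 8--1=9, 8-0=8, 8-3=5, 8-8=0
Collecting distinct values (and noting 0 appears from a-a):
A - A = {-10, -9, -8, -5, -4, -3, -2, -1, 0, 1, 2, 3, 4, 5, 8, 9, 10}
|A - A| = 17

A - A = {-10, -9, -8, -5, -4, -3, -2, -1, 0, 1, 2, 3, 4, 5, 8, 9, 10}


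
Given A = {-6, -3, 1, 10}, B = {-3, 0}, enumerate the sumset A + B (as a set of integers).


A + B = {a + b : a ∈ A, b ∈ B}.
Enumerate all |A|·|B| = 4·2 = 8 pairs (a, b) and collect distinct sums.
a = -6: -6+-3=-9, -6+0=-6
a = -3: -3+-3=-6, -3+0=-3
a = 1: 1+-3=-2, 1+0=1
a = 10: 10+-3=7, 10+0=10
Collecting distinct sums: A + B = {-9, -6, -3, -2, 1, 7, 10}
|A + B| = 7

A + B = {-9, -6, -3, -2, 1, 7, 10}


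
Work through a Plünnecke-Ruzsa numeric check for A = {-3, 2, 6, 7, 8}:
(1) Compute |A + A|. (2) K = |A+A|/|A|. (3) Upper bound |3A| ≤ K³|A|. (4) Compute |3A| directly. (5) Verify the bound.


|A| = 5.
Step 1: Compute A + A by enumerating all 25 pairs.
A + A = {-6, -1, 3, 4, 5, 8, 9, 10, 12, 13, 14, 15, 16}, so |A + A| = 13.
Step 2: Doubling constant K = |A + A|/|A| = 13/5 = 13/5 ≈ 2.6000.
Step 3: Plünnecke-Ruzsa gives |3A| ≤ K³·|A| = (2.6000)³ · 5 ≈ 87.8800.
Step 4: Compute 3A = A + A + A directly by enumerating all triples (a,b,c) ∈ A³; |3A| = 24.
Step 5: Check 24 ≤ 87.8800? Yes ✓.

K = 13/5, Plünnecke-Ruzsa bound K³|A| ≈ 87.8800, |3A| = 24, inequality holds.


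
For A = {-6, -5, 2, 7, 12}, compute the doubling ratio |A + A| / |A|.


|A| = 5.
Compute A + A by enumerating all 25 pairs.
A + A = {-12, -11, -10, -4, -3, 1, 2, 4, 6, 7, 9, 14, 19, 24}, so |A + A| = 14.
K = |A + A| / |A| = 14/5 (already in lowest terms) ≈ 2.8000.
Reference: AP of size 5 gives K = 9/5 ≈ 1.8000; a fully generic set of size 5 gives K ≈ 3.0000.

|A| = 5, |A + A| = 14, K = 14/5.


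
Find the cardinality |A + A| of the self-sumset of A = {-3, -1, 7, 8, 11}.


A + A = {a + a' : a, a' ∈ A}; |A| = 5.
General bounds: 2|A| - 1 ≤ |A + A| ≤ |A|(|A|+1)/2, i.e. 9 ≤ |A + A| ≤ 15.
Lower bound 2|A|-1 is attained iff A is an arithmetic progression.
Enumerate sums a + a' for a ≤ a' (symmetric, so this suffices):
a = -3: -3+-3=-6, -3+-1=-4, -3+7=4, -3+8=5, -3+11=8
a = -1: -1+-1=-2, -1+7=6, -1+8=7, -1+11=10
a = 7: 7+7=14, 7+8=15, 7+11=18
a = 8: 8+8=16, 8+11=19
a = 11: 11+11=22
Distinct sums: {-6, -4, -2, 4, 5, 6, 7, 8, 10, 14, 15, 16, 18, 19, 22}
|A + A| = 15

|A + A| = 15


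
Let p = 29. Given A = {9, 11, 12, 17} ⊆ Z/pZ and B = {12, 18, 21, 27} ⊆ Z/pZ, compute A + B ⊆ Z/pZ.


Work in Z/29Z: reduce every sum a + b modulo 29.
Enumerate all 16 pairs:
a = 9: 9+12=21, 9+18=27, 9+21=1, 9+27=7
a = 11: 11+12=23, 11+18=0, 11+21=3, 11+27=9
a = 12: 12+12=24, 12+18=1, 12+21=4, 12+27=10
a = 17: 17+12=0, 17+18=6, 17+21=9, 17+27=15
Distinct residues collected: {0, 1, 3, 4, 6, 7, 9, 10, 15, 21, 23, 24, 27}
|A + B| = 13 (out of 29 total residues).

A + B = {0, 1, 3, 4, 6, 7, 9, 10, 15, 21, 23, 24, 27}


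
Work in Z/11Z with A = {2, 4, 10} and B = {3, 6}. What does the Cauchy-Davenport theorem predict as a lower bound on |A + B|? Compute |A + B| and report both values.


Cauchy-Davenport: |A + B| ≥ min(p, |A| + |B| - 1) for A, B nonempty in Z/pZ.
|A| = 3, |B| = 2, p = 11.
CD lower bound = min(11, 3 + 2 - 1) = min(11, 4) = 4.
Compute A + B mod 11 directly:
a = 2: 2+3=5, 2+6=8
a = 4: 4+3=7, 4+6=10
a = 10: 10+3=2, 10+6=5
A + B = {2, 5, 7, 8, 10}, so |A + B| = 5.
Verify: 5 ≥ 4? Yes ✓.

CD lower bound = 4, actual |A + B| = 5.


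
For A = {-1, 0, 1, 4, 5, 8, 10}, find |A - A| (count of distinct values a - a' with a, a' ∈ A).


A - A = {a - a' : a, a' ∈ A}; |A| = 7.
Bounds: 2|A|-1 ≤ |A - A| ≤ |A|² - |A| + 1, i.e. 13 ≤ |A - A| ≤ 43.
Note: 0 ∈ A - A always (from a - a). The set is symmetric: if d ∈ A - A then -d ∈ A - A.
Enumerate nonzero differences d = a - a' with a > a' (then include -d):
Positive differences: {1, 2, 3, 4, 5, 6, 7, 8, 9, 10, 11}
Full difference set: {0} ∪ (positive diffs) ∪ (negative diffs).
|A - A| = 1 + 2·11 = 23 (matches direct enumeration: 23).

|A - A| = 23


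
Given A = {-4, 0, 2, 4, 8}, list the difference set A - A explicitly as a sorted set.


A - A = {a - a' : a, a' ∈ A}.
Compute a - a' for each ordered pair (a, a'):
a = -4: -4--4=0, -4-0=-4, -4-2=-6, -4-4=-8, -4-8=-12
a = 0: 0--4=4, 0-0=0, 0-2=-2, 0-4=-4, 0-8=-8
a = 2: 2--4=6, 2-0=2, 2-2=0, 2-4=-2, 2-8=-6
a = 4: 4--4=8, 4-0=4, 4-2=2, 4-4=0, 4-8=-4
a = 8: 8--4=12, 8-0=8, 8-2=6, 8-4=4, 8-8=0
Collecting distinct values (and noting 0 appears from a-a):
A - A = {-12, -8, -6, -4, -2, 0, 2, 4, 6, 8, 12}
|A - A| = 11

A - A = {-12, -8, -6, -4, -2, 0, 2, 4, 6, 8, 12}


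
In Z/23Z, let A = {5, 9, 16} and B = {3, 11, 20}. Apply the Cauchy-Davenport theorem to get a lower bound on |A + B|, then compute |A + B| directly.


Cauchy-Davenport: |A + B| ≥ min(p, |A| + |B| - 1) for A, B nonempty in Z/pZ.
|A| = 3, |B| = 3, p = 23.
CD lower bound = min(23, 3 + 3 - 1) = min(23, 5) = 5.
Compute A + B mod 23 directly:
a = 5: 5+3=8, 5+11=16, 5+20=2
a = 9: 9+3=12, 9+11=20, 9+20=6
a = 16: 16+3=19, 16+11=4, 16+20=13
A + B = {2, 4, 6, 8, 12, 13, 16, 19, 20}, so |A + B| = 9.
Verify: 9 ≥ 5? Yes ✓.

CD lower bound = 5, actual |A + B| = 9.


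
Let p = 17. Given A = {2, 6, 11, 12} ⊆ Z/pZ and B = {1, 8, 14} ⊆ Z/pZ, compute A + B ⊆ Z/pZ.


Work in Z/17Z: reduce every sum a + b modulo 17.
Enumerate all 12 pairs:
a = 2: 2+1=3, 2+8=10, 2+14=16
a = 6: 6+1=7, 6+8=14, 6+14=3
a = 11: 11+1=12, 11+8=2, 11+14=8
a = 12: 12+1=13, 12+8=3, 12+14=9
Distinct residues collected: {2, 3, 7, 8, 9, 10, 12, 13, 14, 16}
|A + B| = 10 (out of 17 total residues).

A + B = {2, 3, 7, 8, 9, 10, 12, 13, 14, 16}


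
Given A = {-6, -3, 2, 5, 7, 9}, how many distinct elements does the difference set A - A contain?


A - A = {a - a' : a, a' ∈ A}; |A| = 6.
Bounds: 2|A|-1 ≤ |A - A| ≤ |A|² - |A| + 1, i.e. 11 ≤ |A - A| ≤ 31.
Note: 0 ∈ A - A always (from a - a). The set is symmetric: if d ∈ A - A then -d ∈ A - A.
Enumerate nonzero differences d = a - a' with a > a' (then include -d):
Positive differences: {2, 3, 4, 5, 7, 8, 10, 11, 12, 13, 15}
Full difference set: {0} ∪ (positive diffs) ∪ (negative diffs).
|A - A| = 1 + 2·11 = 23 (matches direct enumeration: 23).

|A - A| = 23


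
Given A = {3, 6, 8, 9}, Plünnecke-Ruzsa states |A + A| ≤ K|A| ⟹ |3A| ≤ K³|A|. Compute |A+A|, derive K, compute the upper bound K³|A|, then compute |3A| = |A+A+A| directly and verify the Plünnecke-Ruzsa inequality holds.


|A| = 4.
Step 1: Compute A + A by enumerating all 16 pairs.
A + A = {6, 9, 11, 12, 14, 15, 16, 17, 18}, so |A + A| = 9.
Step 2: Doubling constant K = |A + A|/|A| = 9/4 = 9/4 ≈ 2.2500.
Step 3: Plünnecke-Ruzsa gives |3A| ≤ K³·|A| = (2.2500)³ · 4 ≈ 45.5625.
Step 4: Compute 3A = A + A + A directly by enumerating all triples (a,b,c) ∈ A³; |3A| = 15.
Step 5: Check 15 ≤ 45.5625? Yes ✓.

K = 9/4, Plünnecke-Ruzsa bound K³|A| ≈ 45.5625, |3A| = 15, inequality holds.


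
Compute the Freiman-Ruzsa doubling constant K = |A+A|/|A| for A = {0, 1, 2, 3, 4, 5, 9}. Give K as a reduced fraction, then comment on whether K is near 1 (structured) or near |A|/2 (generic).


|A| = 7.
Compute A + A by enumerating all 49 pairs.
A + A = {0, 1, 2, 3, 4, 5, 6, 7, 8, 9, 10, 11, 12, 13, 14, 18}, so |A + A| = 16.
K = |A + A| / |A| = 16/7 (already in lowest terms) ≈ 2.2857.
Reference: AP of size 7 gives K = 13/7 ≈ 1.8571; a fully generic set of size 7 gives K ≈ 4.0000.

|A| = 7, |A + A| = 16, K = 16/7.


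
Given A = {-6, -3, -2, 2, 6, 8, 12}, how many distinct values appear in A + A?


A + A = {a + a' : a, a' ∈ A}; |A| = 7.
General bounds: 2|A| - 1 ≤ |A + A| ≤ |A|(|A|+1)/2, i.e. 13 ≤ |A + A| ≤ 28.
Lower bound 2|A|-1 is attained iff A is an arithmetic progression.
Enumerate sums a + a' for a ≤ a' (symmetric, so this suffices):
a = -6: -6+-6=-12, -6+-3=-9, -6+-2=-8, -6+2=-4, -6+6=0, -6+8=2, -6+12=6
a = -3: -3+-3=-6, -3+-2=-5, -3+2=-1, -3+6=3, -3+8=5, -3+12=9
a = -2: -2+-2=-4, -2+2=0, -2+6=4, -2+8=6, -2+12=10
a = 2: 2+2=4, 2+6=8, 2+8=10, 2+12=14
a = 6: 6+6=12, 6+8=14, 6+12=18
a = 8: 8+8=16, 8+12=20
a = 12: 12+12=24
Distinct sums: {-12, -9, -8, -6, -5, -4, -1, 0, 2, 3, 4, 5, 6, 8, 9, 10, 12, 14, 16, 18, 20, 24}
|A + A| = 22

|A + A| = 22


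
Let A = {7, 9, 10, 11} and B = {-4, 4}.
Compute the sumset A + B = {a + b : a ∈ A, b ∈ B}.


A + B = {a + b : a ∈ A, b ∈ B}.
Enumerate all |A|·|B| = 4·2 = 8 pairs (a, b) and collect distinct sums.
a = 7: 7+-4=3, 7+4=11
a = 9: 9+-4=5, 9+4=13
a = 10: 10+-4=6, 10+4=14
a = 11: 11+-4=7, 11+4=15
Collecting distinct sums: A + B = {3, 5, 6, 7, 11, 13, 14, 15}
|A + B| = 8

A + B = {3, 5, 6, 7, 11, 13, 14, 15}


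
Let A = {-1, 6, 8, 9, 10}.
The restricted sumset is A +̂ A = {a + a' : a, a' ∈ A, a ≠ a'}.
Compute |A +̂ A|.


Restricted sumset: A +̂ A = {a + a' : a ∈ A, a' ∈ A, a ≠ a'}.
Equivalently, take A + A and drop any sum 2a that is achievable ONLY as a + a for a ∈ A (i.e. sums representable only with equal summands).
Enumerate pairs (a, a') with a < a' (symmetric, so each unordered pair gives one sum; this covers all a ≠ a'):
  -1 + 6 = 5
  -1 + 8 = 7
  -1 + 9 = 8
  -1 + 10 = 9
  6 + 8 = 14
  6 + 9 = 15
  6 + 10 = 16
  8 + 9 = 17
  8 + 10 = 18
  9 + 10 = 19
Collected distinct sums: {5, 7, 8, 9, 14, 15, 16, 17, 18, 19}
|A +̂ A| = 10
(Reference bound: |A +̂ A| ≥ 2|A| - 3 for |A| ≥ 2, with |A| = 5 giving ≥ 7.)

|A +̂ A| = 10


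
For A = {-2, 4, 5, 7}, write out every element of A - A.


A - A = {a - a' : a, a' ∈ A}.
Compute a - a' for each ordered pair (a, a'):
a = -2: -2--2=0, -2-4=-6, -2-5=-7, -2-7=-9
a = 4: 4--2=6, 4-4=0, 4-5=-1, 4-7=-3
a = 5: 5--2=7, 5-4=1, 5-5=0, 5-7=-2
a = 7: 7--2=9, 7-4=3, 7-5=2, 7-7=0
Collecting distinct values (and noting 0 appears from a-a):
A - A = {-9, -7, -6, -3, -2, -1, 0, 1, 2, 3, 6, 7, 9}
|A - A| = 13

A - A = {-9, -7, -6, -3, -2, -1, 0, 1, 2, 3, 6, 7, 9}


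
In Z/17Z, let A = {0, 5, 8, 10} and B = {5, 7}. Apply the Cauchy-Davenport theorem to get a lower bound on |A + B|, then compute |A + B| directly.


Cauchy-Davenport: |A + B| ≥ min(p, |A| + |B| - 1) for A, B nonempty in Z/pZ.
|A| = 4, |B| = 2, p = 17.
CD lower bound = min(17, 4 + 2 - 1) = min(17, 5) = 5.
Compute A + B mod 17 directly:
a = 0: 0+5=5, 0+7=7
a = 5: 5+5=10, 5+7=12
a = 8: 8+5=13, 8+7=15
a = 10: 10+5=15, 10+7=0
A + B = {0, 5, 7, 10, 12, 13, 15}, so |A + B| = 7.
Verify: 7 ≥ 5? Yes ✓.

CD lower bound = 5, actual |A + B| = 7.


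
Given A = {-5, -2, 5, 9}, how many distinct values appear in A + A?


A + A = {a + a' : a, a' ∈ A}; |A| = 4.
General bounds: 2|A| - 1 ≤ |A + A| ≤ |A|(|A|+1)/2, i.e. 7 ≤ |A + A| ≤ 10.
Lower bound 2|A|-1 is attained iff A is an arithmetic progression.
Enumerate sums a + a' for a ≤ a' (symmetric, so this suffices):
a = -5: -5+-5=-10, -5+-2=-7, -5+5=0, -5+9=4
a = -2: -2+-2=-4, -2+5=3, -2+9=7
a = 5: 5+5=10, 5+9=14
a = 9: 9+9=18
Distinct sums: {-10, -7, -4, 0, 3, 4, 7, 10, 14, 18}
|A + A| = 10

|A + A| = 10


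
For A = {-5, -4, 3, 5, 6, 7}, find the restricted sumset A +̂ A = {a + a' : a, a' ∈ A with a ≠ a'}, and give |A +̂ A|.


Restricted sumset: A +̂ A = {a + a' : a ∈ A, a' ∈ A, a ≠ a'}.
Equivalently, take A + A and drop any sum 2a that is achievable ONLY as a + a for a ∈ A (i.e. sums representable only with equal summands).
Enumerate pairs (a, a') with a < a' (symmetric, so each unordered pair gives one sum; this covers all a ≠ a'):
  -5 + -4 = -9
  -5 + 3 = -2
  -5 + 5 = 0
  -5 + 6 = 1
  -5 + 7 = 2
  -4 + 3 = -1
  -4 + 5 = 1
  -4 + 6 = 2
  -4 + 7 = 3
  3 + 5 = 8
  3 + 6 = 9
  3 + 7 = 10
  5 + 6 = 11
  5 + 7 = 12
  6 + 7 = 13
Collected distinct sums: {-9, -2, -1, 0, 1, 2, 3, 8, 9, 10, 11, 12, 13}
|A +̂ A| = 13
(Reference bound: |A +̂ A| ≥ 2|A| - 3 for |A| ≥ 2, with |A| = 6 giving ≥ 9.)

|A +̂ A| = 13


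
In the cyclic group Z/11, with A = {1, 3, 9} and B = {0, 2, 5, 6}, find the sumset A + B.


Work in Z/11Z: reduce every sum a + b modulo 11.
Enumerate all 12 pairs:
a = 1: 1+0=1, 1+2=3, 1+5=6, 1+6=7
a = 3: 3+0=3, 3+2=5, 3+5=8, 3+6=9
a = 9: 9+0=9, 9+2=0, 9+5=3, 9+6=4
Distinct residues collected: {0, 1, 3, 4, 5, 6, 7, 8, 9}
|A + B| = 9 (out of 11 total residues).

A + B = {0, 1, 3, 4, 5, 6, 7, 8, 9}


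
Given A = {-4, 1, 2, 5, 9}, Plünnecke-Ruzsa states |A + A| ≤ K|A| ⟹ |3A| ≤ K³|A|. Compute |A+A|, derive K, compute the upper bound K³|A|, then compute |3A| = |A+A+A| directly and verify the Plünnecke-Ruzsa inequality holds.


|A| = 5.
Step 1: Compute A + A by enumerating all 25 pairs.
A + A = {-8, -3, -2, 1, 2, 3, 4, 5, 6, 7, 10, 11, 14, 18}, so |A + A| = 14.
Step 2: Doubling constant K = |A + A|/|A| = 14/5 = 14/5 ≈ 2.8000.
Step 3: Plünnecke-Ruzsa gives |3A| ≤ K³·|A| = (2.8000)³ · 5 ≈ 109.7600.
Step 4: Compute 3A = A + A + A directly by enumerating all triples (a,b,c) ∈ A³; |3A| = 27.
Step 5: Check 27 ≤ 109.7600? Yes ✓.

K = 14/5, Plünnecke-Ruzsa bound K³|A| ≈ 109.7600, |3A| = 27, inequality holds.


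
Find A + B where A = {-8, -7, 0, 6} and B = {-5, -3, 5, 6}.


A + B = {a + b : a ∈ A, b ∈ B}.
Enumerate all |A|·|B| = 4·4 = 16 pairs (a, b) and collect distinct sums.
a = -8: -8+-5=-13, -8+-3=-11, -8+5=-3, -8+6=-2
a = -7: -7+-5=-12, -7+-3=-10, -7+5=-2, -7+6=-1
a = 0: 0+-5=-5, 0+-3=-3, 0+5=5, 0+6=6
a = 6: 6+-5=1, 6+-3=3, 6+5=11, 6+6=12
Collecting distinct sums: A + B = {-13, -12, -11, -10, -5, -3, -2, -1, 1, 3, 5, 6, 11, 12}
|A + B| = 14

A + B = {-13, -12, -11, -10, -5, -3, -2, -1, 1, 3, 5, 6, 11, 12}


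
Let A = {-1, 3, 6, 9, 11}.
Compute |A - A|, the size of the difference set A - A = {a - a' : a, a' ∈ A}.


A - A = {a - a' : a, a' ∈ A}; |A| = 5.
Bounds: 2|A|-1 ≤ |A - A| ≤ |A|² - |A| + 1, i.e. 9 ≤ |A - A| ≤ 21.
Note: 0 ∈ A - A always (from a - a). The set is symmetric: if d ∈ A - A then -d ∈ A - A.
Enumerate nonzero differences d = a - a' with a > a' (then include -d):
Positive differences: {2, 3, 4, 5, 6, 7, 8, 10, 12}
Full difference set: {0} ∪ (positive diffs) ∪ (negative diffs).
|A - A| = 1 + 2·9 = 19 (matches direct enumeration: 19).

|A - A| = 19


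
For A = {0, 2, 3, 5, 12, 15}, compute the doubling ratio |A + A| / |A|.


|A| = 6.
Compute A + A by enumerating all 36 pairs.
A + A = {0, 2, 3, 4, 5, 6, 7, 8, 10, 12, 14, 15, 17, 18, 20, 24, 27, 30}, so |A + A| = 18.
K = |A + A| / |A| = 18/6 = 3/1 ≈ 3.0000.
Reference: AP of size 6 gives K = 11/6 ≈ 1.8333; a fully generic set of size 6 gives K ≈ 3.5000.

|A| = 6, |A + A| = 18, K = 18/6 = 3/1.


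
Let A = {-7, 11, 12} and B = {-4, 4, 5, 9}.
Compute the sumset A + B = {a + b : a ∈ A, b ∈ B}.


A + B = {a + b : a ∈ A, b ∈ B}.
Enumerate all |A|·|B| = 3·4 = 12 pairs (a, b) and collect distinct sums.
a = -7: -7+-4=-11, -7+4=-3, -7+5=-2, -7+9=2
a = 11: 11+-4=7, 11+4=15, 11+5=16, 11+9=20
a = 12: 12+-4=8, 12+4=16, 12+5=17, 12+9=21
Collecting distinct sums: A + B = {-11, -3, -2, 2, 7, 8, 15, 16, 17, 20, 21}
|A + B| = 11

A + B = {-11, -3, -2, 2, 7, 8, 15, 16, 17, 20, 21}


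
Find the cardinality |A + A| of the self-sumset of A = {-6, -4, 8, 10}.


A + A = {a + a' : a, a' ∈ A}; |A| = 4.
General bounds: 2|A| - 1 ≤ |A + A| ≤ |A|(|A|+1)/2, i.e. 7 ≤ |A + A| ≤ 10.
Lower bound 2|A|-1 is attained iff A is an arithmetic progression.
Enumerate sums a + a' for a ≤ a' (symmetric, so this suffices):
a = -6: -6+-6=-12, -6+-4=-10, -6+8=2, -6+10=4
a = -4: -4+-4=-8, -4+8=4, -4+10=6
a = 8: 8+8=16, 8+10=18
a = 10: 10+10=20
Distinct sums: {-12, -10, -8, 2, 4, 6, 16, 18, 20}
|A + A| = 9

|A + A| = 9


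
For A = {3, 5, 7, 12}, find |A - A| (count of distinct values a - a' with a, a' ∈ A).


A - A = {a - a' : a, a' ∈ A}; |A| = 4.
Bounds: 2|A|-1 ≤ |A - A| ≤ |A|² - |A| + 1, i.e. 7 ≤ |A - A| ≤ 13.
Note: 0 ∈ A - A always (from a - a). The set is symmetric: if d ∈ A - A then -d ∈ A - A.
Enumerate nonzero differences d = a - a' with a > a' (then include -d):
Positive differences: {2, 4, 5, 7, 9}
Full difference set: {0} ∪ (positive diffs) ∪ (negative diffs).
|A - A| = 1 + 2·5 = 11 (matches direct enumeration: 11).

|A - A| = 11


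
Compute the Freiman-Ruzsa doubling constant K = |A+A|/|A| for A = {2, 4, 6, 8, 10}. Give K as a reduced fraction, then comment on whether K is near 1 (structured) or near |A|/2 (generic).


|A| = 5.
Compute A + A by enumerating all 25 pairs.
A + A = {4, 6, 8, 10, 12, 14, 16, 18, 20}, so |A + A| = 9.
K = |A + A| / |A| = 9/5 (already in lowest terms) ≈ 1.8000.
Reference: AP of size 5 gives K = 9/5 ≈ 1.8000; a fully generic set of size 5 gives K ≈ 3.0000.

|A| = 5, |A + A| = 9, K = 9/5.


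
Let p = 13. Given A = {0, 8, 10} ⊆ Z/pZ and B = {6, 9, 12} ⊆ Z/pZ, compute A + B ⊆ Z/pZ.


Work in Z/13Z: reduce every sum a + b modulo 13.
Enumerate all 9 pairs:
a = 0: 0+6=6, 0+9=9, 0+12=12
a = 8: 8+6=1, 8+9=4, 8+12=7
a = 10: 10+6=3, 10+9=6, 10+12=9
Distinct residues collected: {1, 3, 4, 6, 7, 9, 12}
|A + B| = 7 (out of 13 total residues).

A + B = {1, 3, 4, 6, 7, 9, 12}


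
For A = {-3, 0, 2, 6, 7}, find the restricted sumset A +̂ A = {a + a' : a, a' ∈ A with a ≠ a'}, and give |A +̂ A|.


Restricted sumset: A +̂ A = {a + a' : a ∈ A, a' ∈ A, a ≠ a'}.
Equivalently, take A + A and drop any sum 2a that is achievable ONLY as a + a for a ∈ A (i.e. sums representable only with equal summands).
Enumerate pairs (a, a') with a < a' (symmetric, so each unordered pair gives one sum; this covers all a ≠ a'):
  -3 + 0 = -3
  -3 + 2 = -1
  -3 + 6 = 3
  -3 + 7 = 4
  0 + 2 = 2
  0 + 6 = 6
  0 + 7 = 7
  2 + 6 = 8
  2 + 7 = 9
  6 + 7 = 13
Collected distinct sums: {-3, -1, 2, 3, 4, 6, 7, 8, 9, 13}
|A +̂ A| = 10
(Reference bound: |A +̂ A| ≥ 2|A| - 3 for |A| ≥ 2, with |A| = 5 giving ≥ 7.)

|A +̂ A| = 10


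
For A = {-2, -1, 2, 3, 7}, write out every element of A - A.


A - A = {a - a' : a, a' ∈ A}.
Compute a - a' for each ordered pair (a, a'):
a = -2: -2--2=0, -2--1=-1, -2-2=-4, -2-3=-5, -2-7=-9
a = -1: -1--2=1, -1--1=0, -1-2=-3, -1-3=-4, -1-7=-8
a = 2: 2--2=4, 2--1=3, 2-2=0, 2-3=-1, 2-7=-5
a = 3: 3--2=5, 3--1=4, 3-2=1, 3-3=0, 3-7=-4
a = 7: 7--2=9, 7--1=8, 7-2=5, 7-3=4, 7-7=0
Collecting distinct values (and noting 0 appears from a-a):
A - A = {-9, -8, -5, -4, -3, -1, 0, 1, 3, 4, 5, 8, 9}
|A - A| = 13

A - A = {-9, -8, -5, -4, -3, -1, 0, 1, 3, 4, 5, 8, 9}


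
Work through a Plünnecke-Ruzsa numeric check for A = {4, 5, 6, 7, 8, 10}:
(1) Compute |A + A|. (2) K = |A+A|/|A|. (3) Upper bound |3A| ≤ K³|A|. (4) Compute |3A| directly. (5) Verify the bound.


|A| = 6.
Step 1: Compute A + A by enumerating all 36 pairs.
A + A = {8, 9, 10, 11, 12, 13, 14, 15, 16, 17, 18, 20}, so |A + A| = 12.
Step 2: Doubling constant K = |A + A|/|A| = 12/6 = 12/6 ≈ 2.0000.
Step 3: Plünnecke-Ruzsa gives |3A| ≤ K³·|A| = (2.0000)³ · 6 ≈ 48.0000.
Step 4: Compute 3A = A + A + A directly by enumerating all triples (a,b,c) ∈ A³; |3A| = 18.
Step 5: Check 18 ≤ 48.0000? Yes ✓.

K = 12/6, Plünnecke-Ruzsa bound K³|A| ≈ 48.0000, |3A| = 18, inequality holds.


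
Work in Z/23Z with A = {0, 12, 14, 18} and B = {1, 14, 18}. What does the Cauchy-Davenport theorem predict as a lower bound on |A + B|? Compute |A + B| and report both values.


Cauchy-Davenport: |A + B| ≥ min(p, |A| + |B| - 1) for A, B nonempty in Z/pZ.
|A| = 4, |B| = 3, p = 23.
CD lower bound = min(23, 4 + 3 - 1) = min(23, 6) = 6.
Compute A + B mod 23 directly:
a = 0: 0+1=1, 0+14=14, 0+18=18
a = 12: 12+1=13, 12+14=3, 12+18=7
a = 14: 14+1=15, 14+14=5, 14+18=9
a = 18: 18+1=19, 18+14=9, 18+18=13
A + B = {1, 3, 5, 7, 9, 13, 14, 15, 18, 19}, so |A + B| = 10.
Verify: 10 ≥ 6? Yes ✓.

CD lower bound = 6, actual |A + B| = 10.


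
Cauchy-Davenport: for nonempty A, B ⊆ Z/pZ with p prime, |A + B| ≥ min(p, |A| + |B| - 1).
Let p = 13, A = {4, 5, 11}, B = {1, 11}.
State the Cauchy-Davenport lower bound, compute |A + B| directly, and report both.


Cauchy-Davenport: |A + B| ≥ min(p, |A| + |B| - 1) for A, B nonempty in Z/pZ.
|A| = 3, |B| = 2, p = 13.
CD lower bound = min(13, 3 + 2 - 1) = min(13, 4) = 4.
Compute A + B mod 13 directly:
a = 4: 4+1=5, 4+11=2
a = 5: 5+1=6, 5+11=3
a = 11: 11+1=12, 11+11=9
A + B = {2, 3, 5, 6, 9, 12}, so |A + B| = 6.
Verify: 6 ≥ 4? Yes ✓.

CD lower bound = 4, actual |A + B| = 6.
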